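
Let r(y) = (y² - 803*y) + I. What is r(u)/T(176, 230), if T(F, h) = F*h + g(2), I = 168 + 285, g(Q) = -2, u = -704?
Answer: 1061381/40478 ≈ 26.221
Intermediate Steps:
I = 453
r(y) = 453 + y² - 803*y (r(y) = (y² - 803*y) + 453 = 453 + y² - 803*y)
T(F, h) = -2 + F*h (T(F, h) = F*h - 2 = -2 + F*h)
r(u)/T(176, 230) = (453 + (-704)² - 803*(-704))/(-2 + 176*230) = (453 + 495616 + 565312)/(-2 + 40480) = 1061381/40478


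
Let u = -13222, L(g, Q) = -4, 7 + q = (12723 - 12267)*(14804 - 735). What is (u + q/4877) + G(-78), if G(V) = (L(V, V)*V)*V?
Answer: -176754909/4877 ≈ -36243.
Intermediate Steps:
q = 6415457 (q = -7 + (12723 - 12267)*(14804 - 735) = -7 + 456*14069 = -7 + 6415464 = 6415457)
G(V) = -4*V² (G(V) = (-4*V)*V = -4*V²)
(u + q/4877) + G(-78) = (-13222 + 6415457/4877) - 4*(-78)² = (-13222 + 6415457*(1/4877)) - 4*6084 = (-13222 + 6415457/4877) - 24336 = -58068237/4877 - 24336 = -176754909/4877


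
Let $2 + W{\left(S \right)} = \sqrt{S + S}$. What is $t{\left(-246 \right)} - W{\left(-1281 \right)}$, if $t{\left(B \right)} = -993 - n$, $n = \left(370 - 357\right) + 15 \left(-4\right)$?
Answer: $-944 - i \sqrt{2562} \approx -944.0 - 50.616 i$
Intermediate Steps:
$n = -47$ ($n = 13 - 60 = -47$)
$t{\left(B \right)} = -946$ ($t{\left(B \right)} = -993 - -47 = -993 + 47 = -946$)
$W{\left(S \right)} = -2 + \sqrt{2} \sqrt{S}$ ($W{\left(S \right)} = -2 + \sqrt{S + S} = -2 + \sqrt{2 S} = -2 + \sqrt{2} \sqrt{S}$)
$t{\left(-246 \right)} - W{\left(-1281 \right)} = -946 - \left(-2 + \sqrt{2} \sqrt{-1281}\right) = -946 - \left(-2 + \sqrt{2} i \sqrt{1281}\right) = -946 - \left(-2 + i \sqrt{2562}\right) = -946 + \left(2 - i \sqrt{2562}\right) = -944 - i \sqrt{2562}$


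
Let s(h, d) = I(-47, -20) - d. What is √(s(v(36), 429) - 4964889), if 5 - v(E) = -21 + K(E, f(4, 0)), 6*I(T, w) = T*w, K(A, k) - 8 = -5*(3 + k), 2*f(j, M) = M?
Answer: 2*I*√11171613/3 ≈ 2228.3*I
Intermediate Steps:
f(j, M) = M/2
K(A, k) = -7 - 5*k (K(A, k) = 8 - 5*(3 + k) = 8 + (-15 - 5*k) = -7 - 5*k)
I(T, w) = T*w/6 (I(T, w) = (T*w)/6 = T*w/6)
v(E) = 33 (v(E) = 5 - (-21 + (-7 - 5*0/2)) = 5 - (-21 + (-7 - 5*0)) = 5 - (-21 + (-7 + 0)) = 5 - (-21 - 7) = 5 - 1*(-28) = 5 + 28 = 33)
s(h, d) = 470/3 - d (s(h, d) = (⅙)*(-47)*(-20) - d = 470/3 - d)
√(s(v(36), 429) - 4964889) = √((470/3 - 1*429) - 4964889) = √((470/3 - 429) - 4964889) = √(-817/3 - 4964889) = √(-14895484/3) = 2*I*√11171613/3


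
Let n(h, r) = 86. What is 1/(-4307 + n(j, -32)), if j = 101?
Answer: -1/4221 ≈ -0.00023691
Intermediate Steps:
1/(-4307 + n(j, -32)) = 1/(-4307 + 86) = 1/(-4221) = -1/4221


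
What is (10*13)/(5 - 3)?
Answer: 65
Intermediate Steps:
(10*13)/(5 - 3) = 130/2 = 130*(½) = 65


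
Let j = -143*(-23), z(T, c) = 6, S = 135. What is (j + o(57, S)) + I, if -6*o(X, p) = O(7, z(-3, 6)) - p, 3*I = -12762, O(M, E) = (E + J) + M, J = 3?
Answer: -5671/6 ≈ -945.17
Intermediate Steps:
O(M, E) = 3 + E + M (O(M, E) = (E + 3) + M = (3 + E) + M = 3 + E + M)
j = 3289
I = -4254 (I = (⅓)*(-12762) = -4254)
o(X, p) = -8/3 + p/6 (o(X, p) = -((3 + 6 + 7) - p)/6 = -(16 - p)/6 = -8/3 + p/6)
(j + o(57, S)) + I = (3289 + (-8/3 + (⅙)*135)) - 4254 = (3289 + (-8/3 + 45/2)) - 4254 = (3289 + 119/6) - 4254 = 19853/6 - 4254 = -5671/6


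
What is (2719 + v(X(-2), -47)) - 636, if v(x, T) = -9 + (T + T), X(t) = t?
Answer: 1980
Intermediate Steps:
v(x, T) = -9 + 2*T
(2719 + v(X(-2), -47)) - 636 = (2719 + (-9 + 2*(-47))) - 636 = (2719 + (-9 - 94)) - 636 = (2719 - 103) - 636 = 2616 - 636 = 1980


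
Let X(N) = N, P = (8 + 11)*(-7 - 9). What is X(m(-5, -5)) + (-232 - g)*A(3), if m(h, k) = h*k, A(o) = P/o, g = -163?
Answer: 7017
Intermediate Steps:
P = -304 (P = 19*(-16) = -304)
A(o) = -304/o
X(m(-5, -5)) + (-232 - g)*A(3) = -5*(-5) + (-232 - 1*(-163))*(-304/3) = 25 + (-232 + 163)*(-304*⅓) = 25 - 69*(-304/3) = 25 + 6992 = 7017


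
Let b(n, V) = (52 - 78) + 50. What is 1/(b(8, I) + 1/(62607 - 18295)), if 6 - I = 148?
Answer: 44312/1063489 ≈ 0.041667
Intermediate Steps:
I = -142 (I = 6 - 1*148 = 6 - 148 = -142)
b(n, V) = 24 (b(n, V) = -26 + 50 = 24)
1/(b(8, I) + 1/(62607 - 18295)) = 1/(24 + 1/(62607 - 18295)) = 1/(24 + 1/44312) = 1/(1063489/44312) = 44312/1063489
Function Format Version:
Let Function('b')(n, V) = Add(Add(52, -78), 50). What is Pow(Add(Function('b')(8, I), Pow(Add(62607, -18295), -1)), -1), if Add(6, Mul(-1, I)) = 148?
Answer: Rational(44312, 1063489) ≈ 0.041667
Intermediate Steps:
I = -142 (I = Add(6, Mul(-1, 148)) = Add(6, -148) = -142)
Function('b')(n, V) = 24 (Function('b')(n, V) = Add(-26, 50) = 24)
Pow(Add(Function('b')(8, I), Pow(Add(62607, -18295), -1)), -1) = Pow(Add(24, Pow(Add(62607, -18295), -1)), -1) = Pow(Add(24, Pow(44312, -1)), -1) = Pow(Add(24, Rational(1, 44312)), -1) = Pow(Rational(1063489, 44312), -1) = Rational(44312, 1063489)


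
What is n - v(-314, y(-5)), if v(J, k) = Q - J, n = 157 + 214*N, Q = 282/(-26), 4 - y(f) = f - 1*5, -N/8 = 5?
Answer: -113180/13 ≈ -8706.2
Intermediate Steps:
N = -40 (N = -8*5 = -40)
y(f) = 9 - f (y(f) = 4 - (f - 1*5) = 4 - (f - 5) = 4 - (-5 + f) = 4 + (5 - f) = 9 - f)
Q = -141/13 (Q = 282*(-1/26) = -141/13 ≈ -10.846)
n = -8403 (n = 157 + 214*(-40) = 157 - 8560 = -8403)
v(J, k) = -141/13 - J
n - v(-314, y(-5)) = -8403 - (-141/13 - 1*(-314)) = -8403 - (-141/13 + 314) = -8403 - 1*3941/13 = -8403 - 3941/13 = -113180/13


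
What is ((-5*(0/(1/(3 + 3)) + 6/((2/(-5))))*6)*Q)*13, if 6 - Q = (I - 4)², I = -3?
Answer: -251550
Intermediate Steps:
Q = -43 (Q = 6 - (-3 - 4)² = 6 - 1*(-7)² = 6 - 1*49 = 6 - 49 = -43)
((-5*(0/(1/(3 + 3)) + 6/((2/(-5))))*6)*Q)*13 = ((-5*(0/(1/(3 + 3)) + 6/((2/(-5))))*6)*(-43))*13 = ((-5*(0/(1/6) + 6/((2*(-⅕))))*6)*(-43))*13 = ((-5*(0/(⅙) + 6/(-⅖))*6)*(-43))*13 = ((-5*(0*6 + 6*(-5/2))*6)*(-43))*13 = ((-5*(0 - 15)*6)*(-43))*13 = ((-5*(-15)*6)*(-43))*13 = ((75*6)*(-43))*13 = (450*(-43))*13 = -19350*13 = -251550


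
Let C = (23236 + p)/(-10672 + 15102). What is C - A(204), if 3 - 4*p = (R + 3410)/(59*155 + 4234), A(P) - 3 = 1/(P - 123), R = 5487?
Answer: 5359916947/2400393285 ≈ 2.2329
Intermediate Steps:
A(P) = 3 + 1/(-123 + P) (A(P) = 3 + 1/(P - 123) = 3 + 1/(-123 + P))
p = 7810/13379 (p = ¾ - (5487 + 3410)/(4*(59*155 + 4234)) = ¾ - 8897/(4*(9145 + 4234)) = ¾ - 8897/(4*13379) = ¾ - ¼*8897/13379 = ¾ - 8897/53516 = 7810/13379 ≈ 0.58375)
C = 155441127/29634485 (C = (23236 + 7810/13379)/(-10672 + 15102) = (310882254/13379)/4430 = (310882254/13379)*(1/4430) = 155441127/29634485 ≈ 5.2453)
C - A(204) = 155441127/29634485 - (-368 + 3*204)/(-123 + 204) = 155441127/29634485 - (-368 + 612)/81 = 155441127/29634485 - 244/81 = 5359916947/2400393285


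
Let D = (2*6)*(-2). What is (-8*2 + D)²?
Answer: 1600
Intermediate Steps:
D = -24 (D = 12*(-2) = -24)
(-8*2 + D)² = (-8*2 - 24)² = (-16 - 24)² = (-40)² = 1600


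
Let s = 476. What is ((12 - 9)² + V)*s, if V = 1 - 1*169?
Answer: -75684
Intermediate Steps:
V = -168 (V = 1 - 169 = -168)
((12 - 9)² + V)*s = ((12 - 9)² - 168)*476 = (3² - 168)*476 = (9 - 168)*476 = -159*476 = -75684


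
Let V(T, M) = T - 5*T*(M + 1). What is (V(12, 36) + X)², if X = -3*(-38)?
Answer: 4384836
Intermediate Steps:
X = 114
V(T, M) = T - 5*T*(1 + M)
(V(12, 36) + X)² = (-1*12*(4 + 5*36) + 114)² = (-1*12*(4 + 180) + 114)² = (-1*12*184 + 114)² = (-2208 + 114)² = (-2094)² = 4384836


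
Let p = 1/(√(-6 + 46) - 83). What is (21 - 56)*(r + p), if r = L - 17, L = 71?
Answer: -12941705/6849 + 70*√10/6849 ≈ -1889.5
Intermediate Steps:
r = 54 (r = 71 - 17 = 54)
p = 1/(-83 + 2*√10) (p = 1/(√40 - 83) = 1/(2*√10 - 83) = 1/(-83 + 2*√10) ≈ -0.013042)
(21 - 56)*(r + p) = (21 - 56)*(54 + (-83/6849 - 2*√10/6849)) = -35*(369763/6849 - 2*√10/6849) = -12941705/6849 + 70*√10/6849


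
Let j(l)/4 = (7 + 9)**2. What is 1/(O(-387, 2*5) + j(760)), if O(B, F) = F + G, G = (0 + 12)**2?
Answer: 1/1178 ≈ 0.00084890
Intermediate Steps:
j(l) = 1024 (j(l) = 4*(7 + 9)**2 = 4*16**2 = 4*256 = 1024)
G = 144 (G = 12**2 = 144)
O(B, F) = 144 + F (O(B, F) = F + 144 = 144 + F)
1/(O(-387, 2*5) + j(760)) = 1/((144 + 2*5) + 1024) = 1/((144 + 10) + 1024) = 1/(154 + 1024) = 1/1178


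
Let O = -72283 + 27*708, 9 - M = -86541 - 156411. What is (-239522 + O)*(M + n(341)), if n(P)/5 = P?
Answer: -71611046874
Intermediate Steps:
n(P) = 5*P
M = 242961 (M = 9 - (-86541 - 156411) = 9 - 1*(-242952) = 9 + 242952 = 242961)
O = -53167 (O = -72283 + 19116 = -53167)
(-239522 + O)*(M + n(341)) = (-239522 - 53167)*(242961 + 5*341) = -292689*(242961 + 1705) = -292689*244666 = -71611046874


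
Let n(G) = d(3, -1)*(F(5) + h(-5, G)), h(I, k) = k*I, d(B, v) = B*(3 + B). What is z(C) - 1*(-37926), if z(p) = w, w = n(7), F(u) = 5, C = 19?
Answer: 37386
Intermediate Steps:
h(I, k) = I*k
n(G) = 90 - 90*G (n(G) = (3*(3 + 3))*(5 - 5*G) = (3*6)*(5 - 5*G) = 18*(5 - 5*G) = 90 - 90*G)
w = -540 (w = 90 - 90*7 = 90 - 630 = -540)
z(p) = -540
z(C) - 1*(-37926) = -540 - 1*(-37926) = -540 + 37926 = 37386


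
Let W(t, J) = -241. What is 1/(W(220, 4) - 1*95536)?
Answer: -1/95777 ≈ -1.0441e-5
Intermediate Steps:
1/(W(220, 4) - 1*95536) = 1/(-241 - 1*95536) = 1/(-241 - 95536) = 1/(-95777) = -1/95777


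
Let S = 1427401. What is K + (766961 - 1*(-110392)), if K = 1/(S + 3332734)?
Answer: 4176318722656/4760135 ≈ 8.7735e+5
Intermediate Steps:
K = 1/4760135 (K = 1/(1427401 + 3332734) = 1/4760135 ≈ 2.1008e-7)
K + (766961 - 1*(-110392)) = 1/4760135 + (766961 - 1*(-110392)) = 1/4760135 + (766961 + 110392) = 1/4760135 + 877353 = 4176318722656/4760135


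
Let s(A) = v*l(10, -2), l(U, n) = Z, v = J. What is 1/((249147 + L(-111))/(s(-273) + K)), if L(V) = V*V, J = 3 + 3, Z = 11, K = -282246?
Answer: -23515/21789 ≈ -1.0792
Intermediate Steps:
J = 6
v = 6
l(U, n) = 11
L(V) = V²
s(A) = 66 (s(A) = 6*11 = 66)
1/((249147 + L(-111))/(s(-273) + K)) = 1/((249147 + (-111)²)/(66 - 282246)) = 1/((249147 + 12321)/(-282180)) = 1/(261468*(-1/282180)) = 1/(-21789/23515) = -23515/21789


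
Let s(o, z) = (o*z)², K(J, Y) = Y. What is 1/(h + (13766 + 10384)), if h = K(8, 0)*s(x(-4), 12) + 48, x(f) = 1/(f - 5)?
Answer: 1/24198 ≈ 4.1326e-5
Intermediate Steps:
x(f) = 1/(-5 + f)
s(o, z) = o²*z²
h = 48 (h = 0*((1/(-5 - 4))²*12²) + 48 = 0*((1/(-9))²*144) + 48 = 0*((-⅑)²*144) + 48 = 0*((1/81)*144) + 48 = 0*(16/9) + 48 = 0 + 48 = 48)
1/(h + (13766 + 10384)) = 1/(48 + (13766 + 10384)) = 1/(48 + 24150) = 1/24198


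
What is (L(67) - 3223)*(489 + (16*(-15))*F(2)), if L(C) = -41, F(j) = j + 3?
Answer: 2320704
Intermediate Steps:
F(j) = 3 + j
(L(67) - 3223)*(489 + (16*(-15))*F(2)) = (-41 - 3223)*(489 + (16*(-15))*(3 + 2)) = -3264*(489 - 240*5) = -3264*(489 - 1200) = -3264*(-711) = 2320704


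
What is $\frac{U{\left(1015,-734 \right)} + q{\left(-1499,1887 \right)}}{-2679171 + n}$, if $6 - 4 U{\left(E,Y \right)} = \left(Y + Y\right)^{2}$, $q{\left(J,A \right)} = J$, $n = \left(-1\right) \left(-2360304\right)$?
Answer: $\frac{360169}{212578} \approx 1.6943$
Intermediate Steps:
$n = 2360304$
$U{\left(E,Y \right)} = \frac{3}{2} - Y^{2}$ ($U{\left(E,Y \right)} = \frac{3}{2} - \frac{\left(Y + Y\right)^{2}}{4} = \frac{3}{2} - \frac{\left(2 Y\right)^{2}}{4} = \frac{3}{2} - \frac{4 Y^{2}}{4} = \frac{3}{2} - Y^{2}$)
$\frac{U{\left(1015,-734 \right)} + q{\left(-1499,1887 \right)}}{-2679171 + n} = \frac{\left(\frac{3}{2} - \left(-734\right)^{2}\right) - 1499}{-2679171 + 2360304} = \frac{\left(\frac{3}{2} - 538756\right) - 1499}{-318867} = \left(\left(\frac{3}{2} - 538756\right) - 1499\right) \left(- \frac{1}{318867}\right) = \left(- \frac{1077509}{2} - 1499\right) \left(- \frac{1}{318867}\right) = \left(- \frac{1080507}{2}\right) \left(- \frac{1}{318867}\right) = \frac{360169}{212578}$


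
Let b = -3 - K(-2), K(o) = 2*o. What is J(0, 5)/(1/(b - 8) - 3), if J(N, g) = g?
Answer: -35/22 ≈ -1.5909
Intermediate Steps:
b = 1 (b = -3 - 2*(-2) = -3 - 1*(-4) = -3 + 4 = 1)
J(0, 5)/(1/(b - 8) - 3) = 5/(1/(1 - 8) - 3) = 5/(1/(-7) - 3) = 5/(-⅐ - 3) = 5/(-22/7) = -7/22*5 = -35/22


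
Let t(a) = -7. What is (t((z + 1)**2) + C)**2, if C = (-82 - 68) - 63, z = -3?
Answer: 48400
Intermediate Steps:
C = -213 (C = -150 - 63 = -213)
(t((z + 1)**2) + C)**2 = (-7 - 213)**2 = (-220)**2 = 48400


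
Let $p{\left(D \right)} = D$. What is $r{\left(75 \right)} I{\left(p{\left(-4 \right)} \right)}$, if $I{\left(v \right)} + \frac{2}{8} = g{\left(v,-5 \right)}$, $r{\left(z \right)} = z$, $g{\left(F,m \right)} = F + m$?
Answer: $- \frac{2775}{4} \approx -693.75$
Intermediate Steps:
$I{\left(v \right)} = - \frac{21}{4} + v$ ($I{\left(v \right)} = - \frac{1}{4} + \left(v - 5\right) = - \frac{1}{4} + \left(-5 + v\right) = - \frac{21}{4} + v$)
$r{\left(75 \right)} I{\left(p{\left(-4 \right)} \right)} = 75 \left(- \frac{21}{4} - 4\right) = 75 \left(- \frac{37}{4}\right) = - \frac{2775}{4}$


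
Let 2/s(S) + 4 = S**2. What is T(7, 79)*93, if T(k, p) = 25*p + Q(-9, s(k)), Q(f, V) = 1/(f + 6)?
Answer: 183644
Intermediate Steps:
s(S) = 2/(-4 + S**2)
Q(f, V) = 1/(6 + f)
T(k, p) = -1/3 + 25*p (T(k, p) = 25*p + 1/(6 - 9) = 25*p + 1/(-3) = 25*p - 1/3 = -1/3 + 25*p)
T(7, 79)*93 = (-1/3 + 25*79)*93 = (-1/3 + 1975)*93 = (5924/3)*93 = 183644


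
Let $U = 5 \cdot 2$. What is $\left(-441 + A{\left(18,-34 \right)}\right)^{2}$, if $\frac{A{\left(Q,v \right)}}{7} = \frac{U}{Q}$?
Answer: $\frac{15476356}{81} \approx 1.9107 \cdot 10^{5}$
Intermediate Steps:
$U = 10$
$A{\left(Q,v \right)} = \frac{70}{Q}$ ($A{\left(Q,v \right)} = 7 \frac{10}{Q} = \frac{70}{Q}$)
$\left(-441 + A{\left(18,-34 \right)}\right)^{2} = \left(-441 + \frac{70}{18}\right)^{2} = \left(-441 + 70 \cdot \frac{1}{18}\right)^{2} = \left(-441 + \frac{35}{9}\right)^{2} = \left(- \frac{3934}{9}\right)^{2} = \frac{15476356}{81}$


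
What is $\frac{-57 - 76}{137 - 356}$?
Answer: $\frac{133}{219} \approx 0.60731$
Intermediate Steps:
$\frac{-57 - 76}{137 - 356} = - \frac{133}{-219} = \left(-133\right) \left(- \frac{1}{219}\right) = \frac{133}{219}$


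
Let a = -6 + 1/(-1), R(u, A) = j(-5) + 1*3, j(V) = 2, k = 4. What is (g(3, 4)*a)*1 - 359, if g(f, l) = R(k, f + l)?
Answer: -394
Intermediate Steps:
R(u, A) = 5 (R(u, A) = 2 + 1*3 = 2 + 3 = 5)
g(f, l) = 5
a = -7 (a = -6 - 1 = -7)
(g(3, 4)*a)*1 - 359 = (5*(-7))*1 - 359 = -35*1 - 359 = -35 - 359 = -394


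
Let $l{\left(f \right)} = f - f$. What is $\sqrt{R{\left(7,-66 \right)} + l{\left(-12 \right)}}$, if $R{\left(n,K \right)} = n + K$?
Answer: $i \sqrt{59} \approx 7.6811 i$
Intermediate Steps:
$R{\left(n,K \right)} = K + n$
$l{\left(f \right)} = 0$
$\sqrt{R{\left(7,-66 \right)} + l{\left(-12 \right)}} = \sqrt{\left(-66 + 7\right) + 0} = \sqrt{-59 + 0} = \sqrt{-59} = i \sqrt{59}$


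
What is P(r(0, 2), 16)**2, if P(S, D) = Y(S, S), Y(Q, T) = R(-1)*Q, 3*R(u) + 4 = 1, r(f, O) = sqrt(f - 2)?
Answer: -2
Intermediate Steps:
r(f, O) = sqrt(-2 + f)
R(u) = -1 (R(u) = -4/3 + (1/3)*1 = -4/3 + 1/3 = -1)
Y(Q, T) = -Q
P(S, D) = -S
P(r(0, 2), 16)**2 = (-sqrt(-2 + 0))**2 = (-sqrt(-2))**2 = (-I*sqrt(2))**2 = -2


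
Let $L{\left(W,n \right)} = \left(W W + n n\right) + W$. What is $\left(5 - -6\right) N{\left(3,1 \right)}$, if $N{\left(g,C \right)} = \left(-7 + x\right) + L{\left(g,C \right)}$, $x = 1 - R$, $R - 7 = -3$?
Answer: $33$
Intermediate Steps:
$R = 4$ ($R = 7 - 3 = 4$)
$L{\left(W,n \right)} = W + W^{2} + n^{2}$ ($L{\left(W,n \right)} = \left(W^{2} + n^{2}\right) + W = W + W^{2} + n^{2}$)
$x = -3$ ($x = 1 - 4 = -3$)
$N{\left(g,C \right)} = -10 + g + C^{2} + g^{2}$ ($N{\left(g,C \right)} = \left(-7 - 3\right) + \left(g + g^{2} + C^{2}\right) = -10 + \left(g + C^{2} + g^{2}\right) = -10 + g + C^{2} + g^{2}$)
$\left(5 - -6\right) N{\left(3,1 \right)} = \left(5 - -6\right) \left(-10 + 3 + 1^{2} + 3^{2}\right) = \left(5 + 6\right) \left(-10 + 3 + 1 + 9\right) = 11 \cdot 3 = 33$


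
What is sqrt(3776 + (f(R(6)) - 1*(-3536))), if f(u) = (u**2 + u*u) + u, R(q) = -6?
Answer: sqrt(7378) ≈ 85.895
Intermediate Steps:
f(u) = u + 2*u**2 (f(u) = (u**2 + u**2) + u = 2*u**2 + u = u + 2*u**2)
sqrt(3776 + (f(R(6)) - 1*(-3536))) = sqrt(3776 + (-6*(1 + 2*(-6)) - 1*(-3536))) = sqrt(3776 + (-6*(1 - 12) + 3536)) = sqrt(3776 + (-6*(-11) + 3536)) = sqrt(3776 + (66 + 3536)) = sqrt(3776 + 3602) = sqrt(7378)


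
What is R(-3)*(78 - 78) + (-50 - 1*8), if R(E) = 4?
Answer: -58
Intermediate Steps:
R(-3)*(78 - 78) + (-50 - 1*8) = 4*(78 - 78) + (-50 - 1*8) = 4*0 + (-50 - 8) = 0 - 58 = -58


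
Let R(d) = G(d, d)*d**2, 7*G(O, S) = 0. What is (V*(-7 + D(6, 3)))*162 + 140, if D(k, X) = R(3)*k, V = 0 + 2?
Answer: -2128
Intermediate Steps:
G(O, S) = 0 (G(O, S) = (1/7)*0 = 0)
V = 2
R(d) = 0 (R(d) = 0*d**2 = 0)
D(k, X) = 0 (D(k, X) = 0*k = 0)
(V*(-7 + D(6, 3)))*162 + 140 = (2*(-7 + 0))*162 + 140 = (2*(-7))*162 + 140 = -14*162 + 140 = -2268 + 140 = -2128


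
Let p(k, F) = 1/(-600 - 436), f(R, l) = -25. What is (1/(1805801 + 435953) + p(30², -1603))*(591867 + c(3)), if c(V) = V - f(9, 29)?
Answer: -663134890305/1161228572 ≈ -571.06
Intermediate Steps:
c(V) = 25 + V (c(V) = V - 1*(-25) = V + 25 = 25 + V)
p(k, F) = -1/1036 (p(k, F) = 1/(-1036) = -1/1036)
(1/(1805801 + 435953) + p(30², -1603))*(591867 + c(3)) = (1/(1805801 + 435953) - 1/1036)*(591867 + (25 + 3)) = (1/2241754 - 1/1036)*(591867 + 28) = (1/2241754 - 1/1036)*591895 = -1120359/1161228572*591895 = -663134890305/1161228572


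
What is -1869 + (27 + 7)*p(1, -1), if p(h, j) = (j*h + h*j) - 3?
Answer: -2039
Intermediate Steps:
p(h, j) = -3 + 2*h*j (p(h, j) = (h*j + h*j) - 3 = 2*h*j - 3 = -3 + 2*h*j)
-1869 + (27 + 7)*p(1, -1) = -1869 + (27 + 7)*(-3 + 2*1*(-1)) = -1869 + 34*(-3 - 2) = -1869 + 34*(-5) = -1869 - 170 = -2039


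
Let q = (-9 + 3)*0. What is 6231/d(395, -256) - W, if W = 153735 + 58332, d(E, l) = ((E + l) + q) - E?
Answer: -54295383/256 ≈ -2.1209e+5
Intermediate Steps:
q = 0 (q = -6*0 = 0)
d(E, l) = l (d(E, l) = ((E + l) + 0) - E = (E + l) - E = l)
W = 212067
6231/d(395, -256) - W = 6231/(-256) - 1*212067 = 6231*(-1/256) - 212067 = -6231/256 - 212067 = -54295383/256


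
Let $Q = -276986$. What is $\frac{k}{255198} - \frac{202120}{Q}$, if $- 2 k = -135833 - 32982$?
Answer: $\frac{74960315555}{70686273228} \approx 1.0605$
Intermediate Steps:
$k = \frac{168815}{2}$ ($k = - \frac{-135833 - 32982}{2} = \left(- \frac{1}{2}\right) \left(-168815\right) = \frac{168815}{2} \approx 84408.0$)
$\frac{k}{255198} - \frac{202120}{Q} = \frac{168815}{2 \cdot 255198} - \frac{202120}{-276986} = \frac{168815}{2} \cdot \frac{1}{255198} - - \frac{101060}{138493} = \frac{168815}{510396} + \frac{101060}{138493} = \frac{74960315555}{70686273228}$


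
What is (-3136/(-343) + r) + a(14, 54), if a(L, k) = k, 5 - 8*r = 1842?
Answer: -9323/56 ≈ -166.48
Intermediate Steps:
r = -1837/8 (r = 5/8 - 1/8*1842 = 5/8 - 921/4 = -1837/8 ≈ -229.63)
(-3136/(-343) + r) + a(14, 54) = (-3136/(-343) - 1837/8) + 54 = (-3136*(-1/343) - 1837/8) + 54 = (64/7 - 1837/8) + 54 = -12347/56 + 54 = -9323/56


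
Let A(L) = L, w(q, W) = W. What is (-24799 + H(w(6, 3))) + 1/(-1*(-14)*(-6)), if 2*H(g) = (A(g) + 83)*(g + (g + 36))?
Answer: -1931413/84 ≈ -22993.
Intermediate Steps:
H(g) = (36 + 2*g)*(83 + g)/2 (H(g) = ((g + 83)*(g + (g + 36)))/2 = ((83 + g)*(g + (36 + g)))/2 = ((83 + g)*(36 + 2*g))/2 = ((36 + 2*g)*(83 + g))/2 = (36 + 2*g)*(83 + g)/2)
(-24799 + H(w(6, 3))) + 1/(-1*(-14)*(-6)) = (-24799 + (1494 + 3**2 + 101*3)) + 1/(-1*(-14)*(-6)) = (-24799 + (1494 + 9 + 303)) + 1/(14*(-6)) = (-24799 + 1806) + 1/(-84) = -22993 - 1/84 = -1931413/84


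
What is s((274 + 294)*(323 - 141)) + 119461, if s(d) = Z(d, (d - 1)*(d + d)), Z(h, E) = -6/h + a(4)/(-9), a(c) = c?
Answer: 55572094733/465192 ≈ 1.1946e+5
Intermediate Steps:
Z(h, E) = -4/9 - 6/h (Z(h, E) = -6/h + 4/(-9) = -6/h + 4*(-1/9) = -6/h - 4/9 = -4/9 - 6/h)
s(d) = -4/9 - 6/d
s((274 + 294)*(323 - 141)) + 119461 = (-4/9 - 6*1/((274 + 294)*(323 - 141))) + 119461 = (-4/9 - 6/(568*182)) + 119461 = (-4/9 - 6/103376) + 119461 = (-4/9 - 6*1/103376) + 119461 = (-4/9 - 3/51688) + 119461 = -206779/465192 + 119461 = 55572094733/465192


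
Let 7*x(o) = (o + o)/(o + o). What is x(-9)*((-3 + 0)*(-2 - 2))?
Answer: 12/7 ≈ 1.7143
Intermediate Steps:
x(o) = 1/7 (x(o) = ((o + o)/(o + o))/7 = ((2*o)/((2*o)))/7 = ((2*o)*(1/(2*o)))/7 = (1/7)*1 = 1/7)
x(-9)*((-3 + 0)*(-2 - 2)) = ((-3 + 0)*(-2 - 2))/7 = (-3*(-4))/7 = (1/7)*12 = 12/7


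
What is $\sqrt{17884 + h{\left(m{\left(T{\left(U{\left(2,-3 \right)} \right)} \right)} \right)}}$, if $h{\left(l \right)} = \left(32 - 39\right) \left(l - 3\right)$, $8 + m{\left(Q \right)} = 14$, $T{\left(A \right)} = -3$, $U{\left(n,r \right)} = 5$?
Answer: $\sqrt{17863} \approx 133.65$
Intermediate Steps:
$m{\left(Q \right)} = 6$ ($m{\left(Q \right)} = -8 + 14 = 6$)
$h{\left(l \right)} = 21 - 7 l$ ($h{\left(l \right)} = - 7 \left(-3 + l\right) = 21 - 7 l$)
$\sqrt{17884 + h{\left(m{\left(T{\left(U{\left(2,-3 \right)} \right)} \right)} \right)}} = \sqrt{17884 + \left(21 - 42\right)} = \sqrt{17884 - 21} = \sqrt{17863}$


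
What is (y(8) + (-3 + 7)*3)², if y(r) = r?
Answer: 400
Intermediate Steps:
(y(8) + (-3 + 7)*3)² = (8 + (-3 + 7)*3)² = (8 + 4*3)² = (8 + 12)² = 20² = 400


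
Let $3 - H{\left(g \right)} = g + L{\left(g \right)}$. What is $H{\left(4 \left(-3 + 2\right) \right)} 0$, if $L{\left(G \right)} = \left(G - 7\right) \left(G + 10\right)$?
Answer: $0$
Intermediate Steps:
$L{\left(G \right)} = \left(-7 + G\right) \left(10 + G\right)$
$H{\left(g \right)} = 73 - g^{2} - 4 g$ ($H{\left(g \right)} = 3 - \left(g + \left(-70 + g^{2} + 3 g\right)\right) = 3 - \left(-70 + g^{2} + 4 g\right) = 73 - g^{2} - 4 g$)
$H{\left(4 \left(-3 + 2\right) \right)} 0 = \left(73 - \left(4 \left(-3 + 2\right)\right)^{2} - 4 \cdot 4 \left(-3 + 2\right)\right) 0 = \left(73 - \left(4 \left(-1\right)\right)^{2} - 4 \cdot 4 \left(-1\right)\right) 0 = \left(73 - \left(-4\right)^{2} - -16\right) 0 = \left(73 - 16 + 16\right) 0 = 73 \cdot 0 = 0$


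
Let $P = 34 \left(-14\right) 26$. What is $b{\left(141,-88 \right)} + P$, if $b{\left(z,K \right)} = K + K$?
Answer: $-12552$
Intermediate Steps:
$b{\left(z,K \right)} = 2 K$
$P = -12376$ ($P = \left(-476\right) 26 = -12376$)
$b{\left(141,-88 \right)} + P = 2 \left(-88\right) - 12376 = -176 - 12376 = -12552$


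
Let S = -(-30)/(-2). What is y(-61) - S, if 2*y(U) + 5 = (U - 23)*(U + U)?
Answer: 10273/2 ≈ 5136.5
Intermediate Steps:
S = -15 (S = -(-30)*(-1)/2 = -30*½ = -15)
y(U) = -5/2 + U*(-23 + U) (y(U) = -5/2 + ((U - 23)*(U + U))/2 = -5/2 + ((-23 + U)*(2*U))/2 = -5/2 + (2*U*(-23 + U))/2 = -5/2 + U*(-23 + U))
y(-61) - S = (-5/2 + (-61)² - 23*(-61)) - 1*(-15) = (-5/2 + 3721 + 1403) + 15 = 10243/2 + 15 = 10273/2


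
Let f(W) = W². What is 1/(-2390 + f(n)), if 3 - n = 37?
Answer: -1/1234 ≈ -0.00081037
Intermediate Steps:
n = -34 (n = 3 - 1*37 = 3 - 37 = -34)
1/(-2390 + f(n)) = 1/(-2390 + (-34)²) = 1/(-2390 + 1156) = 1/(-1234) = -1/1234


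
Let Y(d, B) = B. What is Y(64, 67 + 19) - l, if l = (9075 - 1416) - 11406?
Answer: 3833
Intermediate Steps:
l = -3747 (l = 7659 - 11406 = -3747)
Y(64, 67 + 19) - l = (67 + 19) - 1*(-3747) = 86 + 3747 = 3833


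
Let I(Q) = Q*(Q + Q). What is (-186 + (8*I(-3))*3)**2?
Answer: 60516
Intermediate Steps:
I(Q) = 2*Q**2 (I(Q) = Q*(2*Q) = 2*Q**2)
(-186 + (8*I(-3))*3)**2 = (-186 + (8*(2*(-3)**2))*3)**2 = (-186 + (8*(2*9))*3)**2 = (-186 + (8*18)*3)**2 = (-186 + 144*3)**2 = (-186 + 432)**2 = 246**2 = 60516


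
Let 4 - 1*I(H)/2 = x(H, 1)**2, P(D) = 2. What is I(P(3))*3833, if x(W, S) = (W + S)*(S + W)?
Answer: -590282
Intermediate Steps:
x(W, S) = (S + W)**2 (x(W, S) = (S + W)*(S + W) = (S + W)**2)
I(H) = 8 - 2*(1 + H)**4
I(P(3))*3833 = (8 - 2*(1 + 2)**4)*3833 = (8 - 2*3**4)*3833 = (8 - 2*81)*3833 = (8 - 162)*3833 = -154*3833 = -590282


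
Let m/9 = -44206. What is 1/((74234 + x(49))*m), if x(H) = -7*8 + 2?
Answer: -1/29512809720 ≈ -3.3884e-11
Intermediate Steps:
m = -397854 (m = 9*(-44206) = -397854)
x(H) = -54 (x(H) = -56 + 2 = -54)
1/((74234 + x(49))*m) = 1/((74234 - 54)*(-397854)) = -1/397854/74180 = (1/74180)*(-1/397854) = -1/29512809720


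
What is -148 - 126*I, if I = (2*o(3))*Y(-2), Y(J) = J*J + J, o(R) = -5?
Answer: 2372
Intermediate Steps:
Y(J) = J + J² (Y(J) = J² + J = J + J²)
I = -20 (I = (2*(-5))*(-2*(1 - 2)) = -(-20)*(-1) = -10*2 = -20)
-148 - 126*I = -148 - 126*(-20) = -148 + 2520 = 2372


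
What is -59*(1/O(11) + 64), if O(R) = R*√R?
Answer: -3776 - 59*√11/121 ≈ -3777.6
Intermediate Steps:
O(R) = R^(3/2)
-59*(1/O(11) + 64) = -59*(1/(11^(3/2)) + 64) = -59*(1/(11*√11) + 64) = -59*(√11/121 + 64) = -59*(64 + √11/121) = -3776 - 59*√11/121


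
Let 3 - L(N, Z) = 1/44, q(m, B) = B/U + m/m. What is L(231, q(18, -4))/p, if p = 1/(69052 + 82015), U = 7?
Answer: 19789777/44 ≈ 4.4977e+5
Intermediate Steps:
q(m, B) = 1 + B/7 (q(m, B) = B/7 + m/m = B*(1/7) + 1 = B/7 + 1 = 1 + B/7)
L(N, Z) = 131/44 (L(N, Z) = 3 - 1/44 = 131/44)
p = 1/151067 ≈ 6.6196e-6
L(231, q(18, -4))/p = 131/(44*(1/151067)) = (131/44)*151067 = 19789777/44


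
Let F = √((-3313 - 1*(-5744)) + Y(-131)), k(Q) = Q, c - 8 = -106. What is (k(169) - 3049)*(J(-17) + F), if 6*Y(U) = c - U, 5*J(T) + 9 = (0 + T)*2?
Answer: 24768 - 1440*√9746 ≈ -1.1739e+5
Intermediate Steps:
c = -98 (c = 8 - 106 = -98)
J(T) = -9/5 + 2*T/5 (J(T) = -9/5 + ((0 + T)*2)/5 = -9/5 + (T*2)/5 = -9/5 + (2*T)/5 = -9/5 + 2*T/5)
Y(U) = -49/3 - U/6 (Y(U) = (-98 - U)/6 = -49/3 - U/6)
F = √9746/2 (F = √((-3313 - 1*(-5744)) + (-49/3 - ⅙*(-131))) = √((-3313 + 5744) + (-49/3 + 131/6)) = √(2431 + 11/2) = √(4873/2) = √9746/2 ≈ 49.361)
(k(169) - 3049)*(J(-17) + F) = (169 - 3049)*((-9/5 + (⅖)*(-17)) + √9746/2) = -2880*((-9/5 - 34/5) + √9746/2) = -2880*(-43/5 + √9746/2) = 24768 - 1440*√9746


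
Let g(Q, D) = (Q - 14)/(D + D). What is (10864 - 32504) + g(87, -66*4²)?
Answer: -45703753/2112 ≈ -21640.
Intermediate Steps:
g(Q, D) = (-14 + Q)/(2*D) (g(Q, D) = (-14 + Q)/((2*D)) = (-14 + Q)*(1/(2*D)) = (-14 + Q)/(2*D))
(10864 - 32504) + g(87, -66*4²) = (10864 - 32504) + (-14 + 87)/(2*((-66*4²))) = -21640 + (½)*73/(-66*16) = -21640 + (½)*73/(-1056) = -21640 + (½)*(-1/1056)*73 = -21640 - 73/2112 = -45703753/2112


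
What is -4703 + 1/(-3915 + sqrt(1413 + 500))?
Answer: -72074946251/15325312 - sqrt(1913)/15325312 ≈ -4703.0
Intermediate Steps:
-4703 + 1/(-3915 + sqrt(1413 + 500)) = -4703 + 1/(-3915 + sqrt(1913))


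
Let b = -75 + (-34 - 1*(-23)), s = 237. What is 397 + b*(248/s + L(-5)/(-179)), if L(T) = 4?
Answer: 13105747/42423 ≈ 308.93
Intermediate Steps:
b = -86 (b = -75 + (-34 + 23) = -75 - 11 = -86)
397 + b*(248/s + L(-5)/(-179)) = 397 - 86*(248/237 + 4/(-179)) = 397 - 86*(248*(1/237) + 4*(-1/179)) = 397 - 86*(248/237 - 4/179) = 397 - 86*43444/42423 = 397 - 3736184/42423 = 13105747/42423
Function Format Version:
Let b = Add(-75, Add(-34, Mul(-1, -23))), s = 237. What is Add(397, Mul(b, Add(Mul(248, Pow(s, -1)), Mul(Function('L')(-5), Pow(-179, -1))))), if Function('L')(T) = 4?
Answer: Rational(13105747, 42423) ≈ 308.93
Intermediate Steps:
b = -86 (b = Add(-75, Add(-34, 23)) = Add(-75, -11) = -86)
Add(397, Mul(b, Add(Mul(248, Pow(s, -1)), Mul(Function('L')(-5), Pow(-179, -1))))) = Add(397, Mul(-86, Add(Mul(248, Pow(237, -1)), Mul(4, Pow(-179, -1))))) = Add(397, Mul(-86, Add(Mul(248, Rational(1, 237)), Mul(4, Rational(-1, 179))))) = Add(397, Mul(-86, Add(Rational(248, 237), Rational(-4, 179)))) = Add(397, Mul(-86, Rational(43444, 42423))) = Add(397, Rational(-3736184, 42423)) = Rational(13105747, 42423)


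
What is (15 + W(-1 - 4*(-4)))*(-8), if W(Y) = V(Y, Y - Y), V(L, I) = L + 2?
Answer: -256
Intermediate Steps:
V(L, I) = 2 + L
W(Y) = 2 + Y
(15 + W(-1 - 4*(-4)))*(-8) = (15 + (2 + (-1 - 4*(-4))))*(-8) = (15 + (2 + (-1 + 16)))*(-8) = (15 + (2 + 15))*(-8) = (15 + 17)*(-8) = 32*(-8) = -256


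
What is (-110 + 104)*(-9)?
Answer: 54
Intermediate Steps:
(-110 + 104)*(-9) = -6*(-9) = 54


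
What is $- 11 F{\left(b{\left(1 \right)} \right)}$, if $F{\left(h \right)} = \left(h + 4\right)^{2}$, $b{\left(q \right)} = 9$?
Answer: $-1859$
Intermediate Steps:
$F{\left(h \right)} = \left(4 + h\right)^{2}$
$- 11 F{\left(b{\left(1 \right)} \right)} = - 11 \left(4 + 9\right)^{2} = - 11 \cdot 13^{2} = \left(-11\right) 169 = -1859$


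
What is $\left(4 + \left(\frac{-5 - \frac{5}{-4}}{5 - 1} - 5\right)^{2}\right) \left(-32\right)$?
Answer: $- \frac{10049}{8} \approx -1256.1$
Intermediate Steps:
$\left(4 + \left(\frac{-5 - \frac{5}{-4}}{5 - 1} - 5\right)^{2}\right) \left(-32\right) = \left(4 + \left(\frac{-5 - - \frac{5}{4}}{4} - 5\right)^{2}\right) \left(-32\right) = \left(4 + \left(\left(-5 + \frac{5}{4}\right) \frac{1}{4} - 5\right)^{2}\right) \left(-32\right) = \left(4 + \left(\left(- \frac{15}{4}\right) \frac{1}{4} - 5\right)^{2}\right) \left(-32\right) = \left(4 + \left(- \frac{15}{16} - 5\right)^{2}\right) \left(-32\right) = \left(4 + \left(- \frac{95}{16}\right)^{2}\right) \left(-32\right) = \left(4 + \frac{9025}{256}\right) \left(-32\right) = \frac{10049}{256} \left(-32\right) = - \frac{10049}{8}$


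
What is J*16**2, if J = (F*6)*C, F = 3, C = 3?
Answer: 13824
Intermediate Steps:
J = 54 (J = (3*6)*3 = 18*3 = 54)
J*16**2 = 54*16**2 = 54*256 = 13824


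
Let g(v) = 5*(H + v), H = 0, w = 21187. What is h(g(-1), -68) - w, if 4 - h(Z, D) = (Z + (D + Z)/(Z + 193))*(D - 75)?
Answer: -4127263/188 ≈ -21954.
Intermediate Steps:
g(v) = 5*v (g(v) = 5*(0 + v) = 5*v)
h(Z, D) = 4 - (-75 + D)*(Z + (D + Z)/(193 + Z)) (h(Z, D) = 4 - (Z + (D + Z)/(Z + 193))*(D - 75) = 4 - (Z + (D + Z)/(193 + Z))*(-75 + D) = 4 - (-75 + D)*(Z + (D + Z)/(193 + Z)))
h(g(-1), -68) - w = (772 - 1*(-68)**2 + 75*(-68) + 75*(5*(-1))**2 + 14554*(5*(-1)) - 1*(-68)*(5*(-1))**2 - 194*(-68)*5*(-1))/(193 + 5*(-1)) - 1*21187 = (772 - 1*4624 - 5100 + 75*(-5)**2 + 14554*(-5) - 1*(-68)*(-5)**2 - 194*(-68)*(-5))/(193 - 5) - 21187 = (772 - 4624 - 5100 + 75*25 - 72770 - 1*(-68)*25 - 65960)/188 - 21187 = (772 - 4624 - 5100 + 1875 - 72770 + 1700 - 65960)/188 - 21187 = (1/188)*(-144107) - 21187 = -144107/188 - 21187 = -4127263/188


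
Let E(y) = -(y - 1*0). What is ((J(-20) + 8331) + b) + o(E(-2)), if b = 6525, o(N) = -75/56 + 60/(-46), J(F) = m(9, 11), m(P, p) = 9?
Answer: 19142715/1288 ≈ 14862.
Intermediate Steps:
J(F) = 9
E(y) = -y (E(y) = -(y + 0) = -y)
o(N) = -3405/1288 (o(N) = -75*1/56 + 60*(-1/46) = -75/56 - 30/23 = -3405/1288)
((J(-20) + 8331) + b) + o(E(-2)) = ((9 + 8331) + 6525) - 3405/1288 = (8340 + 6525) - 3405/1288 = 14865 - 3405/1288 = 19142715/1288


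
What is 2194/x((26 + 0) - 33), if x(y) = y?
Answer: -2194/7 ≈ -313.43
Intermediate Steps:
2194/x((26 + 0) - 33) = 2194/((26 + 0) - 33) = 2194/(26 - 33) = 2194/(-7) = 2194*(-⅐) = -2194/7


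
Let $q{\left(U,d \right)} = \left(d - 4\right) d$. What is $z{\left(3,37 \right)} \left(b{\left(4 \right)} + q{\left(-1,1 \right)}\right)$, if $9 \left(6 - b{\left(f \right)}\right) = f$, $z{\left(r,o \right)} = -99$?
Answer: $-253$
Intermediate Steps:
$q{\left(U,d \right)} = d \left(-4 + d\right)$ ($q{\left(U,d \right)} = \left(-4 + d\right) d = d \left(-4 + d\right)$)
$b{\left(f \right)} = 6 - \frac{f}{9}$
$z{\left(3,37 \right)} \left(b{\left(4 \right)} + q{\left(-1,1 \right)}\right) = - 99 \left(\left(6 - \frac{4}{9}\right) + 1 \left(-4 + 1\right)\right) = - 99 \left(\left(6 - \frac{4}{9}\right) + 1 \left(-3\right)\right) = - 99 \left(\frac{50}{9} - 3\right) = \left(-99\right) \frac{23}{9} = -253$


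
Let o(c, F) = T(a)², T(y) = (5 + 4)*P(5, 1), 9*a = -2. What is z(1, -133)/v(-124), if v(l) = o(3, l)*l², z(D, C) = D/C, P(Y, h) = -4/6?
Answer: -1/73620288 ≈ -1.3583e-8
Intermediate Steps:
a = -2/9 (a = (⅑)*(-2) = -2/9 ≈ -0.22222)
P(Y, h) = -⅔ (P(Y, h) = -4*⅙ = -⅔)
T(y) = -6 (T(y) = (5 + 4)*(-⅔) = 9*(-⅔) = -6)
o(c, F) = 36 (o(c, F) = (-6)² = 36)
v(l) = 36*l²
z(1, -133)/v(-124) = (1/(-133))/((36*(-124)²)) = (1*(-1/133))/((36*15376)) = -1/133/553536 = -1/133*1/553536 = -1/73620288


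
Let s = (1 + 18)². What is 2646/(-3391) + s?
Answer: 1221505/3391 ≈ 360.22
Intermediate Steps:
s = 361 (s = 19² = 361)
2646/(-3391) + s = 2646/(-3391) + 361 = 2646*(-1/3391) + 361 = -2646/3391 + 361 = 1221505/3391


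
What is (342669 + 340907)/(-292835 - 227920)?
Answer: -683576/520755 ≈ -1.3127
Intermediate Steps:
(342669 + 340907)/(-292835 - 227920) = 683576/(-520755) = 683576*(-1/520755) = -683576/520755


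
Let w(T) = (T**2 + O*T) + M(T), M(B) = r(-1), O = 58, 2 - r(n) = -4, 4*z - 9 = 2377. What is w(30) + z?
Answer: 6485/2 ≈ 3242.5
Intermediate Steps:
z = 1193/2 (z = 9/4 + (1/4)*2377 = 9/4 + 2377/4 = 1193/2 ≈ 596.50)
r(n) = 6 (r(n) = 2 - 1*(-4) = 2 + 4 = 6)
M(B) = 6
w(T) = 6 + T**2 + 58*T (w(T) = (T**2 + 58*T) + 6 = 6 + T**2 + 58*T)
w(30) + z = (6 + 30**2 + 58*30) + 1193/2 = (6 + 900 + 1740) + 1193/2 = 2646 + 1193/2 = 6485/2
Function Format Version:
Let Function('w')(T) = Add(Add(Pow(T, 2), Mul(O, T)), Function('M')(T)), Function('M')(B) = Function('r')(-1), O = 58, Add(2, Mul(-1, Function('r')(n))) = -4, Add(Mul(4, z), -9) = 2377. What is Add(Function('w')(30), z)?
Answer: Rational(6485, 2) ≈ 3242.5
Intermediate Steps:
z = Rational(1193, 2) (z = Add(Rational(9, 4), Mul(Rational(1, 4), 2377)) = Add(Rational(9, 4), Rational(2377, 4)) = Rational(1193, 2) ≈ 596.50)
Function('r')(n) = 6 (Function('r')(n) = Add(2, Mul(-1, -4)) = Add(2, 4) = 6)
Function('M')(B) = 6
Function('w')(T) = Add(6, Pow(T, 2), Mul(58, T)) (Function('w')(T) = Add(Add(Pow(T, 2), Mul(58, T)), 6) = Add(6, Pow(T, 2), Mul(58, T)))
Add(Function('w')(30), z) = Add(Add(6, Pow(30, 2), Mul(58, 30)), Rational(1193, 2)) = Add(Add(6, 900, 1740), Rational(1193, 2)) = Add(2646, Rational(1193, 2)) = Rational(6485, 2)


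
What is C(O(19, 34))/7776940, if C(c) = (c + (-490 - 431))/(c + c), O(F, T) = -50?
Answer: 971/777694000 ≈ 1.2486e-6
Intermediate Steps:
C(c) = (-921 + c)/(2*c) (C(c) = (c - 921)/((2*c)) = (-921 + c)*(1/(2*c)) = (-921 + c)/(2*c))
C(O(19, 34))/7776940 = ((½)*(-921 - 50)/(-50))/7776940 = ((½)*(-1/50)*(-971))*(1/7776940) = (971/100)*(1/7776940) = 971/777694000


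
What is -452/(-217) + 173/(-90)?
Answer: 3139/19530 ≈ 0.16073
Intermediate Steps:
-452/(-217) + 173/(-90) = -452*(-1/217) + 173*(-1/90) = 452/217 - 173/90 = 3139/19530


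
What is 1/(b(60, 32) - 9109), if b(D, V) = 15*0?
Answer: -1/9109 ≈ -0.00010978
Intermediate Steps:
b(D, V) = 0
1/(b(60, 32) - 9109) = 1/(0 - 9109) = 1/(-9109) = -1/9109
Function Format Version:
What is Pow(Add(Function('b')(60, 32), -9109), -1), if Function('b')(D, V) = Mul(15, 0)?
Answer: Rational(-1, 9109) ≈ -0.00010978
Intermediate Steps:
Function('b')(D, V) = 0
Pow(Add(Function('b')(60, 32), -9109), -1) = Pow(Add(0, -9109), -1) = Pow(-9109, -1) = Rational(-1, 9109)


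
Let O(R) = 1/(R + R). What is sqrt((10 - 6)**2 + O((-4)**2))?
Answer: 3*sqrt(114)/8 ≈ 4.0039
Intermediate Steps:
O(R) = 1/(2*R)
sqrt((10 - 6)**2 + O((-4)**2)) = sqrt((10 - 6)**2 + 1/(2*((-4)**2))) = sqrt(4**2 + (1/2)/16) = sqrt(16 + (1/2)*(1/16)) = sqrt(16 + 1/32) = sqrt(513/32) = 3*sqrt(114)/8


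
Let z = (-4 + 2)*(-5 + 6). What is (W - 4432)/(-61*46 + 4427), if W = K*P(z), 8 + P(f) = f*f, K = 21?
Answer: -4516/1621 ≈ -2.7859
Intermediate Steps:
z = -2 (z = -2*1 = -2)
P(f) = -8 + f**2 (P(f) = -8 + f*f = -8 + f**2)
W = -84 (W = 21*(-8 + (-2)**2) = 21*(-8 + 4) = 21*(-4) = -84)
(W - 4432)/(-61*46 + 4427) = (-84 - 4432)/(-61*46 + 4427) = -4516/(-2806 + 4427) = -4516/1621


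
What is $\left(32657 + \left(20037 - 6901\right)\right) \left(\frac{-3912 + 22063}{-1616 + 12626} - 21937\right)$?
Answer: $- \frac{11059385872667}{11010} \approx -1.0045 \cdot 10^{9}$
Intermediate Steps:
$\left(32657 + \left(20037 - 6901\right)\right) \left(\frac{-3912 + 22063}{-1616 + 12626} - 21937\right) = \left(32657 + \left(20037 - 6901\right)\right) \left(\frac{18151}{11010} - 21937\right) = \left(32657 + 13136\right) \left(18151 \cdot \frac{1}{11010} - 21937\right) = 45793 \left(\frac{18151}{11010} - 21937\right) = 45793 \left(- \frac{241508219}{11010}\right) = - \frac{11059385872667}{11010}$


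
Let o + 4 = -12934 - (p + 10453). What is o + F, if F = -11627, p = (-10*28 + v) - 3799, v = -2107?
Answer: -28832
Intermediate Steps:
p = -6186 (p = (-10*28 - 2107) - 3799 = (-280 - 2107) - 3799 = -2387 - 3799 = -6186)
o = -17205 (o = -4 + (-12934 - (-6186 + 10453)) = -4 + (-12934 - 1*4267) = -4 + (-12934 - 4267) = -4 - 17201 = -17205)
o + F = -17205 - 11627 = -28832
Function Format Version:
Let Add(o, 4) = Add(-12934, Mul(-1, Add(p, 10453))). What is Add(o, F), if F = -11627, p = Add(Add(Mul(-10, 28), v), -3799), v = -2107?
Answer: -28832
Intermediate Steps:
p = -6186 (p = Add(Add(Mul(-10, 28), -2107), -3799) = Add(Add(-280, -2107), -3799) = Add(-2387, -3799) = -6186)
o = -17205 (o = Add(-4, Add(-12934, Mul(-1, Add(-6186, 10453)))) = Add(-4, Add(-12934, Mul(-1, 4267))) = Add(-4, Add(-12934, -4267)) = Add(-4, -17201) = -17205)
Add(o, F) = Add(-17205, -11627) = -28832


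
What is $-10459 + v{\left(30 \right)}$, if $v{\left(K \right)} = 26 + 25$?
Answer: $-10408$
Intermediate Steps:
$v{\left(K \right)} = 51$
$-10459 + v{\left(30 \right)} = -10459 + 51 = -10408$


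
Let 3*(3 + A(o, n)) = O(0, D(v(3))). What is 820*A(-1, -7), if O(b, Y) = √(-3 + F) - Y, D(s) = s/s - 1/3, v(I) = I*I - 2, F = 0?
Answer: -23780/9 + 820*I*√3/3 ≈ -2642.2 + 473.43*I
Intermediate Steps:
v(I) = -2 + I² (v(I) = I² - 2 = -2 + I²)
D(s) = ⅔ (D(s) = 1 - 1*⅓ = 1 - ⅓ = ⅔)
O(b, Y) = -Y + I*√3 (O(b, Y) = √(-3 + 0) - Y = √(-3) - Y = I*√3 - Y = -Y + I*√3)
A(o, n) = -29/9 + I*√3/3 (A(o, n) = -3 + (-1*⅔ + I*√3)/3 = -3 + (-⅔ + I*√3)/3 = -3 + (-2/9 + I*√3/3) = -29/9 + I*√3/3)
820*A(-1, -7) = 820*(-29/9 + I*√3/3) = -23780/9 + 820*I*√3/3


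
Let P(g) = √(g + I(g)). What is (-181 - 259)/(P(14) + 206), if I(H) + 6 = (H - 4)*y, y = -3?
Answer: -45320/21229 + 220*I*√22/21229 ≈ -2.1348 + 0.048608*I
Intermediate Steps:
I(H) = 6 - 3*H (I(H) = -6 + (H - 4)*(-3) = -6 + (-4 + H)*(-3) = -6 + (12 - 3*H) = 6 - 3*H)
P(g) = √(6 - 2*g) (P(g) = √(g + (6 - 3*g)) = √(6 - 2*g))
(-181 - 259)/(P(14) + 206) = (-181 - 259)/(√(6 - 2*14) + 206) = -440/(√(6 - 28) + 206) = -440/(√(-22) + 206) = -440/(I*√22 + 206) = -440/(206 + I*√22)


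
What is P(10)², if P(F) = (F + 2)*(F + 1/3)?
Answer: 15376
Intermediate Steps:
P(F) = (2 + F)*(⅓ + F) (P(F) = (2 + F)*(F + ⅓) = (2 + F)*(⅓ + F))
P(10)² = (⅔ + 10² + (7/3)*10)² = (⅔ + 100 + 70/3)² = 124² = 15376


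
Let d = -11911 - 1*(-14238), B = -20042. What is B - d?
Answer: -22369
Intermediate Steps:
d = 2327 (d = -11911 + 14238 = 2327)
B - d = -20042 - 1*2327 = -20042 - 2327 = -22369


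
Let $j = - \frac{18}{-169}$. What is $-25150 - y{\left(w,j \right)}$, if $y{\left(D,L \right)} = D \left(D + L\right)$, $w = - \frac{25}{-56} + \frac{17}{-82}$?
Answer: $- \frac{22406286691441}{890903104} \approx -25150.0$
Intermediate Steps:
$w = \frac{549}{2296}$ ($w = \left(-25\right) \left(- \frac{1}{56}\right) + 17 \left(- \frac{1}{82}\right) = \frac{25}{56} - \frac{17}{82} = \frac{549}{2296} \approx 0.23911$)
$j = \frac{18}{169}$ ($j = \left(-18\right) \left(- \frac{1}{169}\right) = \frac{18}{169} \approx 0.10651$)
$-25150 - y{\left(w,j \right)} = -25150 - \frac{549 \left(\frac{549}{2296} + \frac{18}{169}\right)}{2296} = -25150 - \frac{549}{2296} \cdot \frac{134109}{388024} = -25150 - \frac{73625841}{890903104} = - \frac{22406286691441}{890903104}$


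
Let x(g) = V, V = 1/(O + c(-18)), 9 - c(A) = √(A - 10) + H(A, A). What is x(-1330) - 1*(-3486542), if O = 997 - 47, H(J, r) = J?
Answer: 3328103072871/954557 + 2*I*√7/954557 ≈ 3.4865e+6 + 5.5434e-6*I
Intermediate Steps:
O = 950
c(A) = 9 - A - √(-10 + A) (c(A) = 9 - (√(A - 10) + A) = 9 - (√(-10 + A) + A) = 9 - (A + √(-10 + A)) = 9 + (-A - √(-10 + A)) = 9 - A - √(-10 + A))
V = 1/(977 - 2*I*√7) (V = 1/(950 + (9 - 1*(-18) - √(-10 - 18))) = 1/(950 + (9 + 18 - √(-28))) = 1/(950 + (9 + 18 - 2*I*√7)) = 1/(950 + (27 - 2*I*√7)) = 1/(977 - 2*I*√7) ≈ 0.0010235 + 5.543e-6*I)
x(g) = 977/954557 + 2*I*√7/954557
x(-1330) - 1*(-3486542) = (977/954557 + 2*I*√7/954557) - 1*(-3486542) = (977/954557 + 2*I*√7/954557) + 3486542 = 3328103072871/954557 + 2*I*√7/954557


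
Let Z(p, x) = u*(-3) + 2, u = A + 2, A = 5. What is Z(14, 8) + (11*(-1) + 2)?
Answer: -28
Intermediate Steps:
u = 7 (u = 5 + 2 = 7)
Z(p, x) = -19 (Z(p, x) = 7*(-3) + 2 = -21 + 2 = -19)
Z(14, 8) + (11*(-1) + 2) = -19 + (11*(-1) + 2) = -19 + (-11 + 2) = -19 - 9 = -28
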